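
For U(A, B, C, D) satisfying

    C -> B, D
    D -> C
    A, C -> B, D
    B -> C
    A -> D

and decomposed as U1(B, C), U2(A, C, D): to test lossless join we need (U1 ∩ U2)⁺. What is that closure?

U1 ∩ U2 = {C}.
C → B, D applies, adding B, D
Closure: {B, C, D}.

B, C, D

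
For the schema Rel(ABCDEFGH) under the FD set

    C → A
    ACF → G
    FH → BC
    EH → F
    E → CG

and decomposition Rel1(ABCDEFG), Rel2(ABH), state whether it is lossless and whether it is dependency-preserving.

Lossless test: (AB)⁺ = {AB}, which is a superkey of neither fragment — lossy.
Dependency preservation: the restricted closure of {FH} across the fragments never reaches {BC}, so FH → BC cannot be enforced without a join — not preserved.

lossy and not dependency-preserving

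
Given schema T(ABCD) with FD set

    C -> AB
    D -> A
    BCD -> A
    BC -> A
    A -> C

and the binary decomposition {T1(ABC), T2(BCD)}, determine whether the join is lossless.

Yes

Common attributes: T1 ∩ T2 = {BC}.
Closure of {BC}: C → AB applies, adding A. So (BC)⁺ = {ABC}.
This closure contains every attribute of T1, so T1 ∩ T2 → T1. The join is lossless.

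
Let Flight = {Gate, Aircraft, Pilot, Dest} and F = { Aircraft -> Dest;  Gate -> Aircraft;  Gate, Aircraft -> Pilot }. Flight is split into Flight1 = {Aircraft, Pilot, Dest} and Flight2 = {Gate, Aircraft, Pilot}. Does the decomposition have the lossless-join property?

Common attributes: Flight1 ∩ Flight2 = {Aircraft, Pilot}.
Closure of {Aircraft, Pilot}: Aircraft → Dest applies, adding Dest. So (Aircraft, Pilot)⁺ = {Aircraft, Pilot, Dest}.
This closure contains every attribute of Flight1, so Flight1 ∩ Flight2 → Flight1. The join is lossless.

Yes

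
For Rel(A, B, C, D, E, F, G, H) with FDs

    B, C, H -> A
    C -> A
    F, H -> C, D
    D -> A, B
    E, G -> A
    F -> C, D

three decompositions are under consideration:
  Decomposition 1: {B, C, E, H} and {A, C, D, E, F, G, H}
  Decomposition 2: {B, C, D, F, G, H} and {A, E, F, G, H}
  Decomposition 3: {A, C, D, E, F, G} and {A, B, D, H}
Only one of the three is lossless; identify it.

Decomposition 1: common = {C, E, H}, closure = {A, C, E, H} → lossy.
Decomposition 2: common = {F, G, H}, closure = {A, B, C, D, F, G, H} → lossless.
Decomposition 3: common = {A, D}, closure = {A, B, D} → lossy.

Decomposition 2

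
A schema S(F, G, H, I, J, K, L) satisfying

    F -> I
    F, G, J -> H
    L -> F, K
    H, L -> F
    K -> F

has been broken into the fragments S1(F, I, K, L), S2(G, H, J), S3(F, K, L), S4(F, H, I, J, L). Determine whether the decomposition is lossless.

Chase test. Columns are F, G, H, I, J, K, L; row i has aⱼ where attribute j ∈ Si, else bᵢⱼ.
Initial tableau (one row per fragment):
  row 1: a1 b12 b13 a4 b15 a6 a7
  row 2: b21 a2 a3 b24 a5 b26 b27
  row 3: a1 b32 b33 b34 b35 a6 a7
  row 4: a1 b42 a3 a4 a5 b46 a7
Rows 1 and 3 agree on F; apply F→I and equate their I entries.
Rows 1 and 4 agree on L; apply L→F, K and equate their F, K entries.
No row becomes fully distinguished — the join is lossy.

No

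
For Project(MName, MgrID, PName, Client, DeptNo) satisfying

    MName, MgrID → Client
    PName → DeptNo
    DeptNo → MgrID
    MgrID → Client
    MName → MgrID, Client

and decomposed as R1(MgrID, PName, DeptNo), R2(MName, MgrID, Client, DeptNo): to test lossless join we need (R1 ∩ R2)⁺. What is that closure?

R1 ∩ R2 = {MgrID, DeptNo}.
MgrID → Client applies, adding Client
Closure: {MgrID, Client, DeptNo}.

MgrID, Client, DeptNo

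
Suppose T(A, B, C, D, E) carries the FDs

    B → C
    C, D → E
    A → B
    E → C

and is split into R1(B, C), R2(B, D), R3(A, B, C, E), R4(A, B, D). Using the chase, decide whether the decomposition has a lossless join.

Chase test. Columns are A, B, C, D, E; row i has aⱼ where attribute j ∈ Ri, else bᵢⱼ.
Initial tableau (one row per fragment):
  row 1: b11 a2 a3 b14 b15
  row 2: b21 a2 b23 a4 b25
  row 3: a1 a2 a3 b34 a5
  row 4: a1 a2 b43 a4 b45
Rows 1 and 2 agree on B; apply B→C and equate their C entries.
Rows 1 and 4 agree on B; apply B→C and equate their C entries.
Rows 2 and 4 agree on C, D; apply C, D→E and equate their E entries.
No row becomes fully distinguished — the join is lossy.

No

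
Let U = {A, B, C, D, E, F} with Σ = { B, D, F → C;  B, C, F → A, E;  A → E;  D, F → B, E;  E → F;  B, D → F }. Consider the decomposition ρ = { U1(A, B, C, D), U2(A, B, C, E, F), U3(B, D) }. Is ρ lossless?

Chase test. Columns are A, B, C, D, E, F; row i has aⱼ where attribute j ∈ Ui, else bᵢⱼ.
Initial tableau (one row per fragment):
  row 1: a1 a2 a3 a4 b15 b16
  row 2: a1 a2 a3 b24 a5 a6
  row 3: b31 a2 b33 a4 b35 b36
Rows 1 and 2 agree on A; apply A→E and equate their E entries.
Rows 1 and 2 agree on E; apply E→F and equate their F entries.
Rows 1 and 3 agree on B, D; apply B, D→F and equate their F entries.
Rows 1 and 3 agree on B, D, F; apply B, D, F→C and equate their C entries.
Rows 1 and 3 agree on B, C, F; apply B, C, F→A, E and equate their A, E entries.
Row 1 is now all distinguished symbols — the join is lossless.

Yes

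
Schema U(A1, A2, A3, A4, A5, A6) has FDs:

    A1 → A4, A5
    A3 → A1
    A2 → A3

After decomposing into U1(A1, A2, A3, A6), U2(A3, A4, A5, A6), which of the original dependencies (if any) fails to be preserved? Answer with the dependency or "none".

Check A1 → A4, A5: no single fragment contains all of {A1, A4, A5}, and the restricted closure of {A1} across the fragments never reaches {A4, A5}.
A3 → A1 is preserved.
A2 → A3 is preserved.

A1 → A4, A5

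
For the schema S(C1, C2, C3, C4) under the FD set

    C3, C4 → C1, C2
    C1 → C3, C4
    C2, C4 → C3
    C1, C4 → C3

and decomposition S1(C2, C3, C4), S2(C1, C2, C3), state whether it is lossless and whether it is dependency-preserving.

lossy and not dependency-preserving

Lossless test: (C2, C3)⁺ = {C2, C3}, which is a superkey of neither fragment — lossy.
Dependency preservation: the restricted closure of {C3, C4} across the fragments never reaches {C1, C2}, so C3, C4 → C1, C2 cannot be enforced without a join — not preserved.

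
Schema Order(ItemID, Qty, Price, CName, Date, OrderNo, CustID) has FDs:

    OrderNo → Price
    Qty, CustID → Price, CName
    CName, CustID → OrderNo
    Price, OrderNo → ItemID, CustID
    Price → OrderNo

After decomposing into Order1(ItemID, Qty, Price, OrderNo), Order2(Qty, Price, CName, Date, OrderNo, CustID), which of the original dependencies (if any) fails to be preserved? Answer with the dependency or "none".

OrderNo → Price lies within Order1.
Qty, CustID → Price, CName lies within Order2.
CName, CustID → OrderNo lies within Order2.
Price, OrderNo → ItemID, CustID: restricted closure across fragments reaches ItemID, CustID.
Price → OrderNo lies within Order1.
Every dependency is enforceable on the fragments, so the decomposition is dependency-preserving.

none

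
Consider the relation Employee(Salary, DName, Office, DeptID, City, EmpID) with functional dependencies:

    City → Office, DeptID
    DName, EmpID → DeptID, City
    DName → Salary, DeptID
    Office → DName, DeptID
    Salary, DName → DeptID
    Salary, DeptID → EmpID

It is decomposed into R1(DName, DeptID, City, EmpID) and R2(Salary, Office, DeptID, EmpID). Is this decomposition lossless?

No

Common attributes: R1 ∩ R2 = {DeptID, EmpID}.
No dependency enlarges {DeptID, EmpID}, so (DeptID, EmpID)⁺ = {DeptID, EmpID}.
The closure contains neither all of R1 = {DName, DeptID, City, EmpID} nor all of R2 = {Salary, Office, DeptID, EmpID}, so the common attributes are not a superkey of either fragment. The join is lossy.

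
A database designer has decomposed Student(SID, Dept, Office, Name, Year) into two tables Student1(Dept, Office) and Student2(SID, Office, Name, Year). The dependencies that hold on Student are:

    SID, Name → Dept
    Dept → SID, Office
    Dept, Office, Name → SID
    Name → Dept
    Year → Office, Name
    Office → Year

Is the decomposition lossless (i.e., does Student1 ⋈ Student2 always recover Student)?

Yes

Common attributes: Student1 ∩ Student2 = {Office}.
Closure of {Office}: Office → Year applies, adding Year; Year → Office, Name applies, adding Name; Name → Dept applies, adding Dept; Dept → SID, Office applies, adding SID. So (Office)⁺ = {SID, Dept, Office, Name, Year}.
This closure contains every attribute of Student1, so Student1 ∩ Student2 → Student1. The join is lossless.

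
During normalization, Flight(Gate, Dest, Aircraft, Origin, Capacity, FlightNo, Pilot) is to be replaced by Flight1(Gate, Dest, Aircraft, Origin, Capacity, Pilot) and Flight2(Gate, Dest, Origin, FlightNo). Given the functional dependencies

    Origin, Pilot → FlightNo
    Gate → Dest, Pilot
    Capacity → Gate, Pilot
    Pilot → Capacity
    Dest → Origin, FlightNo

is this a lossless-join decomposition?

Common attributes: Flight1 ∩ Flight2 = {Gate, Dest, Origin}.
Closure of {Gate, Dest, Origin}: Gate → Dest, Pilot applies, adding Pilot; Pilot → Capacity applies, adding Capacity; Dest → Origin, FlightNo applies, adding FlightNo. So (Gate, Dest, Origin)⁺ = {Gate, Dest, Origin, Capacity, FlightNo, Pilot}.
This closure contains every attribute of Flight2, so Flight1 ∩ Flight2 → Flight2. The join is lossless.

Yes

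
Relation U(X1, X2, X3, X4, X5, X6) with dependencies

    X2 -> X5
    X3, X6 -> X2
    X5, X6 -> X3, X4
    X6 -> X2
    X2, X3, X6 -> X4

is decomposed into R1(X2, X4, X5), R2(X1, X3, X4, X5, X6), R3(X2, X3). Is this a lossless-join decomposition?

No

Chase test. Columns are X1, X2, X3, X4, X5, X6; row i has aⱼ where attribute j ∈ Ri, else bᵢⱼ.
Initial tableau (one row per fragment):
  row 1: b11 a2 b13 a4 a5 b16
  row 2: a1 b22 a3 a4 a5 a6
  row 3: b31 a2 a3 b34 b35 b36
Rows 1 and 3 agree on X2; apply X2→X5 and equate their X5 entries.
No row becomes fully distinguished — the join is lossy.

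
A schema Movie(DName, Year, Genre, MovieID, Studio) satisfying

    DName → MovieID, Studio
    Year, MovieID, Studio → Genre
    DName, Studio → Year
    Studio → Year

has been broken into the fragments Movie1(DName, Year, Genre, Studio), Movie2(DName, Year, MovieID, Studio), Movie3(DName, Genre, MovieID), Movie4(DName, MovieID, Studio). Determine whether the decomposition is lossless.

Yes

Chase test. Columns are DName, Year, Genre, MovieID, Studio; row i has aⱼ where attribute j ∈ Moviei, else bᵢⱼ.
Initial tableau (one row per fragment):
  row 1: a1 a2 a3 b14 a5
  row 2: a1 a2 b23 a4 a5
  row 3: a1 b32 a3 a4 b35
  row 4: a1 b42 b43 a4 a5
Rows 1 and 2 agree on DName; apply DName→MovieID, Studio and equate their MovieID, Studio entries.
Rows 1 and 3 agree on DName; apply DName→MovieID, Studio and equate their MovieID, Studio entries.
Rows 1 and 2 agree on Year, MovieID, Studio; apply Year, MovieID, Studio→Genre and equate their Genre entries.
Rows 1 and 3 agree on DName, Studio; apply DName, Studio→Year and equate their Year entries.
Rows 1 and 4 agree on DName, Studio; apply DName, Studio→Year and equate their Year entries.
Rows 1 and 4 agree on Year, MovieID, Studio; apply Year, MovieID, Studio→Genre and equate their Genre entries.
Row 1 is now all distinguished symbols — the join is lossless.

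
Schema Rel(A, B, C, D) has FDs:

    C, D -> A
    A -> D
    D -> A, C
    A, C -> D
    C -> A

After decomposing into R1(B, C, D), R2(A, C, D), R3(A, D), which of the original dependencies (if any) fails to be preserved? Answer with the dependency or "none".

none

C, D → A lies within R2.
A → D lies within R2.
D → A, C lies within R2.
A, C → D lies within R2.
C → A lies within R2.
Every dependency is enforceable on the fragments, so the decomposition is dependency-preserving.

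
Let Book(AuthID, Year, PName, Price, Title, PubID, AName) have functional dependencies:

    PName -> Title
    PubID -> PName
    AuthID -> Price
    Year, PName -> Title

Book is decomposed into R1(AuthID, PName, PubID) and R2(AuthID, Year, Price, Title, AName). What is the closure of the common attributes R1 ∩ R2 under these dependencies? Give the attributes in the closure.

AuthID, Price

R1 ∩ R2 = {AuthID}.
AuthID → Price applies, adding Price
Closure: {AuthID, Price}.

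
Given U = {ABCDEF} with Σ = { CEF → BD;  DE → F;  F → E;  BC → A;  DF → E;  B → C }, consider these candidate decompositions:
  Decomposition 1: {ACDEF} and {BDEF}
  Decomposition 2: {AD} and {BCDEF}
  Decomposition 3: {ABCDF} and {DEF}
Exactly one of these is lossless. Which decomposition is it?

Decomposition 3

Decomposition 1: common = {DEF}, closure = {DEF} → lossy.
Decomposition 2: common = {D}, closure = {D} → lossy.
Decomposition 3: common = {DF}, closure = {DEF} → lossless.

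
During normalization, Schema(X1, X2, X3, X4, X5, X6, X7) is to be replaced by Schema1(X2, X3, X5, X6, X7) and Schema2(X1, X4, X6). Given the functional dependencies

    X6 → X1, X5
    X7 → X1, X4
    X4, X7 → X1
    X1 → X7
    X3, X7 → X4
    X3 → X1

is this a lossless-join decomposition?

Yes

Common attributes: Schema1 ∩ Schema2 = {X6}.
Closure of {X6}: X6 → X1, X5 applies, adding X1, X5; X1 → X7 applies, adding X7; X7 → X1, X4 applies, adding X4. So (X6)⁺ = {X1, X4, X5, X6, X7}.
This closure contains every attribute of Schema2, so Schema1 ∩ Schema2 → Schema2. The join is lossless.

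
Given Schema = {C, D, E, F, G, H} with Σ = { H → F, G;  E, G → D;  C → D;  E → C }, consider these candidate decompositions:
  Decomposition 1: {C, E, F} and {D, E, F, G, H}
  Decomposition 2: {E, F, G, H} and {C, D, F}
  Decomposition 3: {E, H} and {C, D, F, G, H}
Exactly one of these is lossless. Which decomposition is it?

Decomposition 1

Decomposition 1: common = {E, F}, closure = {C, D, E, F} → lossless.
Decomposition 2: common = {F}, closure = {F} → lossy.
Decomposition 3: common = {H}, closure = {F, G, H} → lossy.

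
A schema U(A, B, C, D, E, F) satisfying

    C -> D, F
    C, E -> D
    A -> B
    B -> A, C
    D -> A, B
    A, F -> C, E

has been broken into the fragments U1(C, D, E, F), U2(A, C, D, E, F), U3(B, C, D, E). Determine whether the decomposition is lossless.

Yes

Chase test. Columns are A, B, C, D, E, F; row i has aⱼ where attribute j ∈ Ui, else bᵢⱼ.
Initial tableau (one row per fragment):
  row 1: b11 b12 a3 a4 a5 a6
  row 2: a1 b22 a3 a4 a5 a6
  row 3: b31 a2 a3 a4 a5 b36
Rows 1 and 3 agree on C; apply C→D, F and equate their D, F entries.
Rows 1 and 2 agree on D; apply D→A, B and equate their A, B entries.
Rows 1 and 3 agree on D; apply D→A, B and equate their A, B entries.
Row 1 is now all distinguished symbols — the join is lossless.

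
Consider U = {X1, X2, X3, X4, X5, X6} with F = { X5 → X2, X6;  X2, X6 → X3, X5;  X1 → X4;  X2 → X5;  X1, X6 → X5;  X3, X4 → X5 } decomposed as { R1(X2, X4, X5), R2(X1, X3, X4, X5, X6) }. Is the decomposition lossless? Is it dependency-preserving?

Lossless test: (X4, X5)⁺ = {X2, X3, X4, X5, X6}, which contains all of one fragment — lossless.
Dependency preservation: X5 → X2, X6; X2, X6 → X3, X5 are not contained in any single fragment, but the restricted closure of each left-hand side across the fragments still reaches the right-hand side; the remaining FDs each lie inside some fragment. All dependencies are preserved.

lossless and dependency-preserving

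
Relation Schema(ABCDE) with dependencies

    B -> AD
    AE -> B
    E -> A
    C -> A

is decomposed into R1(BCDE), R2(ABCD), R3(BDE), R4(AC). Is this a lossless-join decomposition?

Yes

Chase test. Columns are ABCDE; row i has aⱼ where attribute j ∈ Ri, else bᵢⱼ.
Initial tableau (one row per fragment):
  row 1: b11 a2 a3 a4 a5
  row 2: a1 a2 a3 a4 b25
  row 3: b31 a2 b33 a4 a5
  row 4: a1 b42 a3 b44 b45
Rows 1 and 2 agree on B; apply B→AD and equate their AD entries.
Rows 1 and 3 agree on B; apply B→AD and equate their AD entries.
Row 1 is now all distinguished symbols — the join is lossless.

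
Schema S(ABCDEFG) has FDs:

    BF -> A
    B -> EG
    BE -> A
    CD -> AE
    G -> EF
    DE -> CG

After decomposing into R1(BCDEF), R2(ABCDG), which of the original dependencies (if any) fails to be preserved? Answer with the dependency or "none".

G -> EF

Check G → EF: no single fragment contains all of {EFG}, and the restricted closure of {G} across the fragments never reaches {EF}.
BF → A is preserved.
B → EG is preserved.
BE → A is preserved.
CD → AE is preserved.
DE → CG is preserved.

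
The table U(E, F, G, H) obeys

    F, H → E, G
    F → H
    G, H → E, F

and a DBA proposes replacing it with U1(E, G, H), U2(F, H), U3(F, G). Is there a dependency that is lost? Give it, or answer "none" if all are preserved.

G, H → E, F

Check G, H → E, F: no single fragment contains all of {E, F, G, H}, and the restricted closure of {G, H} across the fragments never reaches {E, F}.
F, H → E, G is preserved.
F → H is preserved.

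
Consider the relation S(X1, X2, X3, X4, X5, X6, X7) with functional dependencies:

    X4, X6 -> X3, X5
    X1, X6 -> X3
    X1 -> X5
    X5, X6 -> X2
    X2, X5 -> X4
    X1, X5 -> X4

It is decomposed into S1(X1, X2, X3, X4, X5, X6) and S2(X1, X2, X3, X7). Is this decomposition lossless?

Common attributes: S1 ∩ S2 = {X1, X2, X3}.
Closure of {X1, X2, X3}: X1 → X5 applies, adding X5; X2, X5 → X4 applies, adding X4. So (X1, X2, X3)⁺ = {X1, X2, X3, X4, X5}.
The closure contains neither all of S1 = {X1, X2, X3, X4, X5, X6} nor all of S2 = {X1, X2, X3, X7}, so the common attributes are not a superkey of either fragment. The join is lossy.

No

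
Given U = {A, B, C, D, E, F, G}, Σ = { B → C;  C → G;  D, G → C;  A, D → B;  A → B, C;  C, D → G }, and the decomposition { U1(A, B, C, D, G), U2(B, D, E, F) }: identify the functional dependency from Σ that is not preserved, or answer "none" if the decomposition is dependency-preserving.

B → C lies within U1.
C → G lies within U1.
D, G → C lies within U1.
A, D → B lies within U1.
A → B, C lies within U1.
C, D → G lies within U1.
Every dependency is enforceable on the fragments, so the decomposition is dependency-preserving.

none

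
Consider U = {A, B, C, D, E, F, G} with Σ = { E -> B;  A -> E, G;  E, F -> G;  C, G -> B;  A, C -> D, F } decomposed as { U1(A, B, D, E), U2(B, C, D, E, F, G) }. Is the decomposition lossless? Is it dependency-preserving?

lossy and not dependency-preserving

Lossless test: (B, D, E)⁺ = {B, D, E}, which is a superkey of neither fragment — lossy.
Dependency preservation: the restricted closure of {A} across the fragments never reaches {E, G}, so A → E, G cannot be enforced without a join — not preserved.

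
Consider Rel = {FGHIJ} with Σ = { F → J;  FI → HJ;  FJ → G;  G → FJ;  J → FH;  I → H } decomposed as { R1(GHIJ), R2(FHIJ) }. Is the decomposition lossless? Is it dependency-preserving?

Lossless test: (HIJ)⁺ = {FGHIJ}, which contains all of one fragment — lossless.
Dependency preservation: FJ → G; G → FJ are not contained in any single fragment, but the restricted closure of each left-hand side across the fragments still reaches the right-hand side; the remaining FDs each lie inside some fragment. All dependencies are preserved.

lossless and dependency-preserving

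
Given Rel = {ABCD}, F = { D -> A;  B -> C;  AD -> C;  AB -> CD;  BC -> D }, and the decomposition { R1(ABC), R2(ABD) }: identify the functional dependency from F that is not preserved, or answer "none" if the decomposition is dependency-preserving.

AD -> C

Check AD → C: no single fragment contains all of {ACD}, and the restricted closure of {AD} across the fragments never reaches {C}.
D → A is preserved.
B → C is preserved.
AB → CD is preserved.
BC → D is preserved.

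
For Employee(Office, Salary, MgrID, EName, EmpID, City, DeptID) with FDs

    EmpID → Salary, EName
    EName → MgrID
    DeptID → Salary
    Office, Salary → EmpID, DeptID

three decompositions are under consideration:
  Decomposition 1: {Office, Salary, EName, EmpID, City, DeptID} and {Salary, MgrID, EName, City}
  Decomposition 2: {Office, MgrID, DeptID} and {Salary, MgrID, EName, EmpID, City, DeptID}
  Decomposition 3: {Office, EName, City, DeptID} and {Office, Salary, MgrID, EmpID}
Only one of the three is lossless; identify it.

Decomposition 1: common = {Salary, EName, City}, closure = {Salary, MgrID, EName, City} → lossless.
Decomposition 2: common = {MgrID, DeptID}, closure = {Salary, MgrID, DeptID} → lossy.
Decomposition 3: common = {Office}, closure = {Office} → lossy.

Decomposition 1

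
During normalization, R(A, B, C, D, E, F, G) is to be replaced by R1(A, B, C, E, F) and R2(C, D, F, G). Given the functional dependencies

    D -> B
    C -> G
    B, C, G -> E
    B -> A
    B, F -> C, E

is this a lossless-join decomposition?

No

Common attributes: R1 ∩ R2 = {C, F}.
Closure of {C, F}: C → G applies, adding G. So (C, F)⁺ = {C, F, G}.
The closure contains neither all of R1 = {A, B, C, E, F} nor all of R2 = {C, D, F, G}, so the common attributes are not a superkey of either fragment. The join is lossy.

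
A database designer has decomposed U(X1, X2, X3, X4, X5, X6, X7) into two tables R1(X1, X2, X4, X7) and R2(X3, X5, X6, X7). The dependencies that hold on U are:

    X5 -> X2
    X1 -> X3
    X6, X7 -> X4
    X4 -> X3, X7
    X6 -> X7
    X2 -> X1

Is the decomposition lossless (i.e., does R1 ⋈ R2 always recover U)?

No

Common attributes: R1 ∩ R2 = {X7}.
No dependency enlarges {X7}, so (X7)⁺ = {X7}.
The closure contains neither all of R1 = {X1, X2, X4, X7} nor all of R2 = {X3, X5, X6, X7}, so the common attributes are not a superkey of either fragment. The join is lossy.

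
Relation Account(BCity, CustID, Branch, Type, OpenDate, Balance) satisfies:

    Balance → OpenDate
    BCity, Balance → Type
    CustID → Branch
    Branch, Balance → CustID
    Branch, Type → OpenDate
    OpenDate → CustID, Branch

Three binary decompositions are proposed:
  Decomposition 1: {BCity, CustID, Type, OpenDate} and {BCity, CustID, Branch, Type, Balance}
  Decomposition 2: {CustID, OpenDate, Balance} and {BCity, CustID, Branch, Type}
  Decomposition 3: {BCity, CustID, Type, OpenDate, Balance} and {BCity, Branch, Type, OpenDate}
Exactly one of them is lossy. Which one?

Decomposition 1: common = {BCity, CustID, Type}, closure = {BCity, CustID, Branch, Type, OpenDate} → lossless.
Decomposition 2: common = {CustID}, closure = {CustID, Branch} → lossy.
Decomposition 3: common = {BCity, Type, OpenDate}, closure = {BCity, CustID, Branch, Type, OpenDate} → lossless.

Decomposition 2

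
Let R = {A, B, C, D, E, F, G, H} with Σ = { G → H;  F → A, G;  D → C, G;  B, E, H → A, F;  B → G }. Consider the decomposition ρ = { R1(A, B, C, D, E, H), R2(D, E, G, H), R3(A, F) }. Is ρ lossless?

Chase test. Columns are A, B, C, D, E, F, G, H; row i has aⱼ where attribute j ∈ Ri, else bᵢⱼ.
Initial tableau (one row per fragment):
  row 1: a1 a2 a3 a4 a5 b16 b17 a8
  row 2: b21 b22 b23 a4 a5 b26 a7 a8
  row 3: a1 b32 b33 b34 b35 a6 b37 b38
Rows 1 and 2 agree on D; apply D→C, G and equate their C, G entries.
No row becomes fully distinguished — the join is lossy.

No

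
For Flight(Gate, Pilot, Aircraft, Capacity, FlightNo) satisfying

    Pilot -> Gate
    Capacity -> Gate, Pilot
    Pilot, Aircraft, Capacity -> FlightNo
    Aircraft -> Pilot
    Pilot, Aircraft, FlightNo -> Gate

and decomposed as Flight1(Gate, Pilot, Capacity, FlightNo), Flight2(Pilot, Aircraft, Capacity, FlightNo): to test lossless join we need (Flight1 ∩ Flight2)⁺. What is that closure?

Flight1 ∩ Flight2 = {Pilot, Capacity, FlightNo}.
Pilot → Gate applies, adding Gate
Closure: {Gate, Pilot, Capacity, FlightNo}.

Gate, Pilot, Capacity, FlightNo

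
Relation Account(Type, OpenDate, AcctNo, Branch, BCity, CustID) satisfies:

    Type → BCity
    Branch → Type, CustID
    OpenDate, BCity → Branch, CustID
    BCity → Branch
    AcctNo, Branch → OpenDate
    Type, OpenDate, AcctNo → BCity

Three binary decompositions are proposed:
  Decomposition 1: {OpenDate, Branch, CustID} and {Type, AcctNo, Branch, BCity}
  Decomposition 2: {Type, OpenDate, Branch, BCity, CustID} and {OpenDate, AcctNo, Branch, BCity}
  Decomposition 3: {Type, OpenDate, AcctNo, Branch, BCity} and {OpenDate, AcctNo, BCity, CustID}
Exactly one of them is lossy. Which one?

Decomposition 1: common = {Branch}, closure = {Type, Branch, BCity, CustID} → lossy.
Decomposition 2: common = {OpenDate, Branch, BCity}, closure = {Type, OpenDate, Branch, BCity, CustID} → lossless.
Decomposition 3: common = {OpenDate, AcctNo, BCity}, closure = {Type, OpenDate, AcctNo, Branch, BCity, CustID} → lossless.

Decomposition 1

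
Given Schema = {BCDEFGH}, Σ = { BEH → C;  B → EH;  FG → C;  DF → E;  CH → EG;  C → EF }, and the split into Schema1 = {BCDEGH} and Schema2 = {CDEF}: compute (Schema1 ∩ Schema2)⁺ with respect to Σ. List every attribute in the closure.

Schema1 ∩ Schema2 = {CDE}.
C → EF applies, adding F
Closure: {CDEF}.

CDEF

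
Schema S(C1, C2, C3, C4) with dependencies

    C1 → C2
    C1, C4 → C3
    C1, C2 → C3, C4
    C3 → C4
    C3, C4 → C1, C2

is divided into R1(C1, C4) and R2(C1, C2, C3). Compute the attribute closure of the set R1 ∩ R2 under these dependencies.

C1, C2, C3, C4

R1 ∩ R2 = {C1}.
C1 → C2 applies, adding C2
C1, C2 → C3, C4 applies, adding C3, C4
Closure: {C1, C2, C3, C4}.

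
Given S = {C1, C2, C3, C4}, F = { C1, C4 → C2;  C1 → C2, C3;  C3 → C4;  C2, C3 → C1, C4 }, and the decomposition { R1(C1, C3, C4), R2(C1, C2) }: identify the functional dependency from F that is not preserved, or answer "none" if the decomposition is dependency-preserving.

Check C2, C3 → C1, C4: no single fragment contains all of {C1, C2, C3, C4}, and the restricted closure of {C2, C3} across the fragments never reaches {C1, C4}.
C1, C4 → C2 is preserved.
C1 → C2, C3 is preserved.
C3 → C4 is preserved.

C2, C3 → C1, C4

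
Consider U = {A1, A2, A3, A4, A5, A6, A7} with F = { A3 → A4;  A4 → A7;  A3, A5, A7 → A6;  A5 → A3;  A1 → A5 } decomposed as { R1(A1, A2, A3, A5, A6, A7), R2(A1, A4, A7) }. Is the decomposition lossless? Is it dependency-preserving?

Lossless test: (A1, A7)⁺ = {A1, A3, A4, A5, A6, A7}, which contains all of one fragment — lossless.
Dependency preservation: the restricted closure of {A3} across the fragments never reaches {A4}, so A3 → A4 cannot be enforced without a join — not preserved.

lossless but not dependency-preserving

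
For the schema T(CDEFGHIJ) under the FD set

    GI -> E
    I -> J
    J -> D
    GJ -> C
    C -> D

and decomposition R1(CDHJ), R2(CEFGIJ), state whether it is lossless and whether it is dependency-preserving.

Lossless test: (CJ)⁺ = {CDJ}, which is a superkey of neither fragment — lossy.
Dependency preservation: every FD's attributes lie within a single fragment, so each can be enforced locally — preserved.

lossy but dependency-preserving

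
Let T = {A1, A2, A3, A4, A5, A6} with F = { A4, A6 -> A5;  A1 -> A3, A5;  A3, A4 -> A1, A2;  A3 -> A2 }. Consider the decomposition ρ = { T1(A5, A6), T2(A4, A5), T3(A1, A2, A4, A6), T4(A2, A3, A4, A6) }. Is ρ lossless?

No

Chase test. Columns are A1, A2, A3, A4, A5, A6; row i has aⱼ where attribute j ∈ Ti, else bᵢⱼ.
Initial tableau (one row per fragment):
  row 1: b11 b12 b13 b14 a5 a6
  row 2: b21 b22 b23 a4 a5 b26
  row 3: a1 a2 b33 a4 b35 a6
  row 4: b41 a2 a3 a4 b45 a6
Rows 3 and 4 agree on A4, A6; apply A4, A6→A5 and equate their A5 entries.
No row becomes fully distinguished — the join is lossy.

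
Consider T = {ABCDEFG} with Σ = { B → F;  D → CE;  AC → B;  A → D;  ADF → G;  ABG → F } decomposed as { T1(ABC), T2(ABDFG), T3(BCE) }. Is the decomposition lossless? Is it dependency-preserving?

lossy and not dependency-preserving

Lossless test (chase): Rows 1 and 2 agree on B; apply B→F and equate their F entries. Rows 1 and 3 agree on B; apply B→F and equate their F entries. Rows 1 and 2 agree on A; apply A→D and equate their D entries. Rows 1 and 2 agree on ADF; apply ADF→G and equate their G entries. Rows 1 and 2 agree on D; apply D→CE and equate their CE entries. No row becomes fully distinguished — the join is lossy.
Dependency preservation: the restricted closure of {D} across the fragments never reaches {CE}, so D → CE cannot be enforced without a join — not preserved.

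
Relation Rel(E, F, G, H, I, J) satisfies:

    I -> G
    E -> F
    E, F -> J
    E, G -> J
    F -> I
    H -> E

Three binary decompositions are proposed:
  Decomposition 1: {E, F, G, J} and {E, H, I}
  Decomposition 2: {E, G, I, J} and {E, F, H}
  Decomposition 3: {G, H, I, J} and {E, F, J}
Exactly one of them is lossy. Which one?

Decomposition 3

Decomposition 1: common = {E}, closure = {E, F, G, I, J} → lossless.
Decomposition 2: common = {E}, closure = {E, F, G, I, J} → lossless.
Decomposition 3: common = {J}, closure = {J} → lossy.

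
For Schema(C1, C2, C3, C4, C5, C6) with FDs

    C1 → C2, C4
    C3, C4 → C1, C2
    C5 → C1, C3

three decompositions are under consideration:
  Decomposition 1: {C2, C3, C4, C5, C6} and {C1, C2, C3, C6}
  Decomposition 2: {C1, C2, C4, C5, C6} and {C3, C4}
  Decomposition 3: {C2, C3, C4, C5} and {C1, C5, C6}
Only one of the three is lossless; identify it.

Decomposition 1: common = {C2, C3, C6}, closure = {C2, C3, C6} → lossy.
Decomposition 2: common = {C4}, closure = {C4} → lossy.
Decomposition 3: common = {C5}, closure = {C1, C2, C3, C4, C5} → lossless.

Decomposition 3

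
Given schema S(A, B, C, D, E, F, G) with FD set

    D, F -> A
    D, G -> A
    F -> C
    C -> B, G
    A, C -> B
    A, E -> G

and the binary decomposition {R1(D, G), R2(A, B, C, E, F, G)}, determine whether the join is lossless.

No

Common attributes: R1 ∩ R2 = {G}.
No dependency enlarges {G}, so (G)⁺ = {G}.
The closure contains neither all of R1 = {D, G} nor all of R2 = {A, B, C, E, F, G}, so the common attributes are not a superkey of either fragment. The join is lossy.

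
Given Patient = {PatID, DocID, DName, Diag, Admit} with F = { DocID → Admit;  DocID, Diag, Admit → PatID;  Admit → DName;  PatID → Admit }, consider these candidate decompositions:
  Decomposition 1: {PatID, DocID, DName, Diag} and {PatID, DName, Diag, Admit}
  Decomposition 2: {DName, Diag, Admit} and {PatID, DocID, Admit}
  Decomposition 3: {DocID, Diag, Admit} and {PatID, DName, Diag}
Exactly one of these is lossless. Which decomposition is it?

Decomposition 1: common = {PatID, DName, Diag}, closure = {PatID, DName, Diag, Admit} → lossless.
Decomposition 2: common = {Admit}, closure = {DName, Admit} → lossy.
Decomposition 3: common = {Diag}, closure = {Diag} → lossy.

Decomposition 1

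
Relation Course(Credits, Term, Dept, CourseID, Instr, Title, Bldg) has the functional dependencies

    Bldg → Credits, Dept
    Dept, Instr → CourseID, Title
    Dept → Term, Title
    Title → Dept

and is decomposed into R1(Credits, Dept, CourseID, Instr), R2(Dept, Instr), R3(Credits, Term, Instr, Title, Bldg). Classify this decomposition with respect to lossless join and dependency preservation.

lossy and not dependency-preserving

Lossless test (chase): Rows 1 and 2 agree on Dept, Instr; apply Dept, Instr→CourseID, Title and equate their CourseID, Title entries. Rows 1 and 2 agree on Dept; apply Dept→Term, Title and equate their Term, Title entries. No row becomes fully distinguished — the join is lossy.
Dependency preservation: the restricted closure of {Bldg} across the fragments never reaches {Credits, Dept}, so Bldg → Credits, Dept cannot be enforced without a join — not preserved.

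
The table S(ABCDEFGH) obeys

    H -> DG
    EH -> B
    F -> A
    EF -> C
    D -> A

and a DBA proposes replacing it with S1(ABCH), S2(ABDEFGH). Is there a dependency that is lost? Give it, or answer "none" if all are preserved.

EF -> C

Check EF → C: no single fragment contains all of {CEF}, and the restricted closure of {EF} across the fragments never reaches {C}.
H → DG is preserved.
EH → B is preserved.
F → A is preserved.
D → A is preserved.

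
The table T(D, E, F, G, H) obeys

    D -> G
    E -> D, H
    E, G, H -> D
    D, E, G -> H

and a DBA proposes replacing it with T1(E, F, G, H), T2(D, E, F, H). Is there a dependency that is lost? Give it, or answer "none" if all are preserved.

D -> G

Check D → G: no single fragment contains all of {D, G}, and the restricted closure of {D} across the fragments never reaches {G}.
E → D, H is preserved.
E, G, H → D is preserved.
D, E, G → H is preserved.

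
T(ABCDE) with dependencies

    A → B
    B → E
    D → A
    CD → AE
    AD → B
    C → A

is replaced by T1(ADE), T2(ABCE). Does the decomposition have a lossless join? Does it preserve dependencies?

lossy but dependency-preserving

Lossless test: (AE)⁺ = {ABE}, which is a superkey of neither fragment — lossy.
Dependency preservation: CD → AE; AD → B are not contained in any single fragment, but the restricted closure of each left-hand side across the fragments still reaches the right-hand side; the remaining FDs each lie inside some fragment. All dependencies are preserved.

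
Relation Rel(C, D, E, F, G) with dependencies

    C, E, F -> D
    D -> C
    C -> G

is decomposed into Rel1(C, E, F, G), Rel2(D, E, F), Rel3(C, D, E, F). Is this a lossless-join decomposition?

Yes

Chase test. Columns are C, D, E, F, G; row i has aⱼ where attribute j ∈ Reli, else bᵢⱼ.
Initial tableau (one row per fragment):
  row 1: a1 b12 a3 a4 a5
  row 2: b21 a2 a3 a4 b25
  row 3: a1 a2 a3 a4 b35
Rows 1 and 3 agree on C, E, F; apply C, E, F→D and equate their D entries.
Rows 1 and 2 agree on D; apply D→C and equate their C entries.
Rows 1 and 2 agree on C; apply C→G and equate their G entries.
Rows 1 and 3 agree on C; apply C→G and equate their G entries.
Row 1 is now all distinguished symbols — the join is lossless.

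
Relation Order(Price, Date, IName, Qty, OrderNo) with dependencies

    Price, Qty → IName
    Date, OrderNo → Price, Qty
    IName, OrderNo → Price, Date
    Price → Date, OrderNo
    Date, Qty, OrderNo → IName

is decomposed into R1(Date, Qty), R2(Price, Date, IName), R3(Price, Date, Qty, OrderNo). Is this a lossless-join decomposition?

Chase test. Columns are Price, Date, IName, Qty, OrderNo; row i has aⱼ where attribute j ∈ Ri, else bᵢⱼ.
Initial tableau (one row per fragment):
  row 1: b11 a2 b13 a4 b15
  row 2: a1 a2 a3 b24 b25
  row 3: a1 a2 b33 a4 a5
Rows 2 and 3 agree on Price; apply Price→Date, OrderNo and equate their Date, OrderNo entries.
Rows 2 and 3 agree on Date, OrderNo; apply Date, OrderNo→Price, Qty and equate their Price, Qty entries.
Rows 2 and 3 agree on Date, Qty, OrderNo; apply Date, Qty, OrderNo→IName and equate their IName entries.
Row 2 is now all distinguished symbols — the join is lossless.

Yes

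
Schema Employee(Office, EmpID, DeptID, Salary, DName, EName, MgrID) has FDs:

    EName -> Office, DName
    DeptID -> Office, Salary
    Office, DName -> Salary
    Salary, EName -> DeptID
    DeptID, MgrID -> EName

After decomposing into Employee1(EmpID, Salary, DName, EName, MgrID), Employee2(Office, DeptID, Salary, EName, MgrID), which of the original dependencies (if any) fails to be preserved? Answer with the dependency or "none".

Office, DName -> Salary

Check Office, DName → Salary: no single fragment contains all of {Office, Salary, DName}, and the restricted closure of {Office, DName} across the fragments never reaches {Salary}.
EName → Office, DName is preserved.
DeptID → Office, Salary is preserved.
Salary, EName → DeptID is preserved.
DeptID, MgrID → EName is preserved.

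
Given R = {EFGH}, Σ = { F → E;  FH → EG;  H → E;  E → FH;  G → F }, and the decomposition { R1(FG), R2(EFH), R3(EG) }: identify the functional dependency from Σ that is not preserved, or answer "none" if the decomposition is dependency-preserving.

none

F → E lies within R2.
FH → EG: restricted closure across fragments reaches EG.
H → E lies within R2.
E → FH lies within R2.
G → F lies within R1.
Every dependency is enforceable on the fragments, so the decomposition is dependency-preserving.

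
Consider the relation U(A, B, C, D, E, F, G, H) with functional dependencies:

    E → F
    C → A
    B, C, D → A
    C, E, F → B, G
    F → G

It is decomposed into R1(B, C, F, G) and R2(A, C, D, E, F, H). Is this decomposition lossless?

Common attributes: R1 ∩ R2 = {C, F}.
Closure of {C, F}: C → A applies, adding A; F → G applies, adding G. So (C, F)⁺ = {A, C, F, G}.
The closure contains neither all of R1 = {B, C, F, G} nor all of R2 = {A, C, D, E, F, H}, so the common attributes are not a superkey of either fragment. The join is lossy.

No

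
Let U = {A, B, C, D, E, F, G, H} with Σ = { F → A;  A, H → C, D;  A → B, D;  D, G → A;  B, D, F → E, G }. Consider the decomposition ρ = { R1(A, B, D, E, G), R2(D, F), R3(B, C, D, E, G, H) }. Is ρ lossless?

Chase test. Columns are A, B, C, D, E, F, G, H; row i has aⱼ where attribute j ∈ Ri, else bᵢⱼ.
Initial tableau (one row per fragment):
  row 1: a1 a2 b13 a4 a5 b16 a7 b18
  row 2: b21 b22 b23 a4 b25 a6 b27 b28
  row 3: b31 a2 a3 a4 a5 b36 a7 a8
Rows 1 and 3 agree on D, G; apply D, G→A and equate their A entries.
No row becomes fully distinguished — the join is lossy.

No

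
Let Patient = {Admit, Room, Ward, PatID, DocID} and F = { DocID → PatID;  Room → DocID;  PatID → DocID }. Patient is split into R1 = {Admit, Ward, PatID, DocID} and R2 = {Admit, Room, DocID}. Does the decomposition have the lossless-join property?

No

Common attributes: R1 ∩ R2 = {Admit, DocID}.
Closure of {Admit, DocID}: DocID → PatID applies, adding PatID. So (Admit, DocID)⁺ = {Admit, PatID, DocID}.
The closure contains neither all of R1 = {Admit, Ward, PatID, DocID} nor all of R2 = {Admit, Room, DocID}, so the common attributes are not a superkey of either fragment. The join is lossy.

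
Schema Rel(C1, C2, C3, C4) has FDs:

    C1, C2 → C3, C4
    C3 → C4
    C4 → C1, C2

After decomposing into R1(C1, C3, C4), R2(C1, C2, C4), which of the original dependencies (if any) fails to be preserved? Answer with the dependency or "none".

none

C1, C2 → C3, C4: restricted closure across fragments reaches C3, C4.
C3 → C4 lies within R1.
C4 → C1, C2 lies within R2.
Every dependency is enforceable on the fragments, so the decomposition is dependency-preserving.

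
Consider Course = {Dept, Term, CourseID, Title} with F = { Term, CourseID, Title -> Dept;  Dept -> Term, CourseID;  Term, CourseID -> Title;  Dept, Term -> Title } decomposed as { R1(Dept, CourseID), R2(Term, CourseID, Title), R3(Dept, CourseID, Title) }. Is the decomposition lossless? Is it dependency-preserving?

Lossless test (chase): Rows 1 and 3 agree on Dept; apply Dept→Term, CourseID and equate their Term, CourseID entries. Rows 1 and 3 agree on Term, CourseID; apply Term, CourseID→Title and equate their Title entries. No row becomes fully distinguished — the join is lossy.
Dependency preservation: the restricted closure of {Term, CourseID, Title} across the fragments never reaches {Dept}, so Term, CourseID, Title → Dept cannot be enforced without a join — not preserved.

lossy and not dependency-preserving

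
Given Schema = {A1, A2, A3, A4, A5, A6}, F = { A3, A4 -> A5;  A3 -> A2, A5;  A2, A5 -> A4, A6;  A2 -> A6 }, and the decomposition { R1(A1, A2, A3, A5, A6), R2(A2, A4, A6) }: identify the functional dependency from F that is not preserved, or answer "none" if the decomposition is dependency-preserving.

A2, A5 -> A4, A6

Check A2, A5 → A4, A6: no single fragment contains all of {A2, A4, A5, A6}, and the restricted closure of {A2, A5} across the fragments never reaches {A4, A6}.
A3, A4 → A5 is preserved.
A3 → A2, A5 is preserved.
A2 → A6 is preserved.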